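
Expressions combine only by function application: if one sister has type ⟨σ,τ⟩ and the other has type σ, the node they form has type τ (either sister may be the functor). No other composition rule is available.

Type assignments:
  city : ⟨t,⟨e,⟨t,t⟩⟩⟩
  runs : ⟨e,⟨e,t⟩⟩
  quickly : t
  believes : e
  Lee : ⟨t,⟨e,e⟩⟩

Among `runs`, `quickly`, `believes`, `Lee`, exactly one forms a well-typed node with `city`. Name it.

runs : ⟨e,⟨e,t⟩⟩ — no; city wants t, and runs wants e.
quickly — combines: city : ⟨t,⟨e,⟨t,t⟩⟩⟩ takes quickly : t as argument, giving ⟨e,⟨t,t⟩⟩.
believes : e — no; city wants t, and believes wants nothing (atomic).
Lee : ⟨t,⟨e,e⟩⟩ — no; city wants t, and Lee wants t.

quickly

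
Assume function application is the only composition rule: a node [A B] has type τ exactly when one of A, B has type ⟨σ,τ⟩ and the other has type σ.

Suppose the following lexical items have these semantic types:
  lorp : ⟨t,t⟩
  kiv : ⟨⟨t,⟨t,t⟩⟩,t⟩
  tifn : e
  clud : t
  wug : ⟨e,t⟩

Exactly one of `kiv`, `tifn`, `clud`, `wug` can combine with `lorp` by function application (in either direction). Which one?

clud

kiv : ⟨⟨t,⟨t,t⟩⟩,t⟩ — does not combine with lorp.
tifn : e — does not combine with lorp.
clud — combines: lorp : ⟨t,t⟩ takes clud : t as argument, giving t.
wug : ⟨e,t⟩ — does not combine with lorp.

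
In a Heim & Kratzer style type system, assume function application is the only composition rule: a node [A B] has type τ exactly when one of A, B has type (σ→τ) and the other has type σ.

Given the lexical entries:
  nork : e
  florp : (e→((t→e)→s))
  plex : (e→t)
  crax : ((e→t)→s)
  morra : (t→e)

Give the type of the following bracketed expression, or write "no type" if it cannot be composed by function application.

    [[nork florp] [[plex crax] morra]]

[nork florp]: (e→((t→e)→s)) applied to e yields ((t→e)→s).
[plex crax]: ((e→t)→s) applied to (e→t) yields s.
[[plex crax] morra]: s with (t→e) — neither is a function whose domain matches the other; composition fails here.

no type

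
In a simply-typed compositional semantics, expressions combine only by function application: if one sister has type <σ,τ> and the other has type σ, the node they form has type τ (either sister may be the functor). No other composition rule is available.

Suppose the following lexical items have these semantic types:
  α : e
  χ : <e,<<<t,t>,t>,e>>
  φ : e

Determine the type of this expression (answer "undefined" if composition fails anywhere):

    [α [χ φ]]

undefined

[χ φ] — χ of type <e,<<<t,t>,t>,e>> combines with φ of type e: type <<<t,t>,t>,e>.
At [α [χ φ]]: neither e nor <<<t,t>,t>,e> can take the other as argument; the node is ill-typed.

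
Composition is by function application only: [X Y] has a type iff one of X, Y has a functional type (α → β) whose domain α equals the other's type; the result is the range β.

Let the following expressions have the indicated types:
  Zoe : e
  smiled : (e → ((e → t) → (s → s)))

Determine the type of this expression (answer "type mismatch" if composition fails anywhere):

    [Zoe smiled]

[Zoe smiled]: functor smiled : (e → ((e → t) → (s → s))), argument Zoe : e; result ((e → t) → (s → s)).

((e → t) → (s → s))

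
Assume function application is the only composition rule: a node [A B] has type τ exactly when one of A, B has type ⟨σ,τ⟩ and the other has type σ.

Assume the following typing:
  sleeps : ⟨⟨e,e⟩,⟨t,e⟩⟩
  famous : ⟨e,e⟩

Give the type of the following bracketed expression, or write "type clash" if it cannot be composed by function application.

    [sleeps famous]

At [sleeps famous], sleeps : ⟨⟨e,e⟩,⟨t,e⟩⟩ takes famous : ⟨e,e⟩, giving ⟨t,e⟩.

⟨t,e⟩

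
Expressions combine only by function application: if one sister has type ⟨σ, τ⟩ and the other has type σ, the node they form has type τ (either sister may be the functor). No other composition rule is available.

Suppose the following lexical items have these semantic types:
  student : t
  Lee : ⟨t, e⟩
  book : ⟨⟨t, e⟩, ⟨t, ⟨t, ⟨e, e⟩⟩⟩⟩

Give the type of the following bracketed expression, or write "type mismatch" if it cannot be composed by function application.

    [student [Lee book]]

[Lee book]: functor book : ⟨⟨t, e⟩, ⟨t, ⟨t, ⟨e, e⟩⟩⟩⟩, argument Lee : ⟨t, e⟩; result ⟨t, ⟨t, ⟨e, e⟩⟩⟩.
[student [Lee book]]: functor [Lee book] : ⟨t, ⟨t, ⟨e, e⟩⟩⟩, argument student : t; result ⟨t, ⟨e, e⟩⟩.

⟨t, ⟨e, e⟩⟩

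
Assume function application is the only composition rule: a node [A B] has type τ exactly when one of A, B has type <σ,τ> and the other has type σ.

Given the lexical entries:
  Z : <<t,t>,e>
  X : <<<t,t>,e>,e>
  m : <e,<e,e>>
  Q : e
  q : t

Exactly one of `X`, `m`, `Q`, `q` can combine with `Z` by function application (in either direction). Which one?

X — combines: X : <<<t,t>,e>,e> takes Z : <<t,t>,e> as argument, giving e.
m : <e,<e,e>> — does not combine with Z.
Q : e — does not combine with Z.
q : t — does not combine with Z.

X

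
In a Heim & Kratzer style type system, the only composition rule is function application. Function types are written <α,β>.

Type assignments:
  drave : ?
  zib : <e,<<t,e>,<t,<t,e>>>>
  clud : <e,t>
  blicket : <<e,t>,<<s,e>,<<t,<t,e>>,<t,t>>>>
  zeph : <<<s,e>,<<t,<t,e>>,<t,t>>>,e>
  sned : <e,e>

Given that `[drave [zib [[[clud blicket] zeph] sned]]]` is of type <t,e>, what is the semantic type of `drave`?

For [drave [zib [[[clud blicket] zeph] sned]]] to have type <t,e> with [zib [[[clud blicket] zeph] sned]] of type <<t,e>,<t,<t,e>>>, drave must be the function: drave : <<<t,e>,<t,<t,e>>>,<t,e>>.

<<<t,e>,<t,<t,e>>>,<t,e>>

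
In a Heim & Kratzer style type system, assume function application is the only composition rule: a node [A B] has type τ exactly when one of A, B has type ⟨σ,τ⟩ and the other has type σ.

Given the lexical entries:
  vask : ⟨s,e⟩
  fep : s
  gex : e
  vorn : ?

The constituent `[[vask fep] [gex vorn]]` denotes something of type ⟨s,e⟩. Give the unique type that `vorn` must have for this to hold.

⟨e,⟨e,⟨s,e⟩⟩⟩

[[vask fep] [gex vorn]] is required to be ⟨s,e⟩. [vask fep] : e cannot yield ⟨s,e⟩ as functor, so [gex vorn] : ⟨e,⟨s,e⟩⟩.
[gex vorn] is required to be ⟨e,⟨s,e⟩⟩. gex : e cannot yield ⟨e,⟨s,e⟩⟩ as functor, so vorn : ⟨e,⟨e,⟨s,e⟩⟩⟩.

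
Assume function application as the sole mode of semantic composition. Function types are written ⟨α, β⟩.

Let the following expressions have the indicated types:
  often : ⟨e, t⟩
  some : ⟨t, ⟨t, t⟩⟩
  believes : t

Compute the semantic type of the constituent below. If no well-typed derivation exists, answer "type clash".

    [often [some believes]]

type clash

At [some believes], some : ⟨t, ⟨t, t⟩⟩ takes believes : t, giving ⟨t, t⟩.
[often [some believes]]: ⟨e, t⟩ and ⟨t, t⟩ cannot combine by function application — type clash.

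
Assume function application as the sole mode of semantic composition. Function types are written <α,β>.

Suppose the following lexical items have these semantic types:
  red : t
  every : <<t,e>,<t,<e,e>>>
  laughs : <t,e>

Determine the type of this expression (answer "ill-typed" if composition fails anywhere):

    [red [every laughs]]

<e,e>

At [every laughs], every : <<t,e>,<t,<e,e>>> takes laughs : <t,e>, giving <t,<e,e>>.
At [red [every laughs]], [every laughs] : <t,<e,e>> takes red : t, giving <e,e>.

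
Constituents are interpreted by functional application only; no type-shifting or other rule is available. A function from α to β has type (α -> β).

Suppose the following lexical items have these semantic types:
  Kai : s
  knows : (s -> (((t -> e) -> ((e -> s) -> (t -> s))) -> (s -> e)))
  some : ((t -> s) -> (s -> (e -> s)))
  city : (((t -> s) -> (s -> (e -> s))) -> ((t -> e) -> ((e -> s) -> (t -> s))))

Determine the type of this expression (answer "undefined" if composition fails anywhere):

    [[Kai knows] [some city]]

(s -> e)

[Kai knows]: (s -> (((t -> e) -> ((e -> s) -> (t -> s))) -> (s -> e))) applied to s yields (((t -> e) -> ((e -> s) -> (t -> s))) -> (s -> e)).
[some city]: (((t -> s) -> (s -> (e -> s))) -> ((t -> e) -> ((e -> s) -> (t -> s)))) applied to ((t -> s) -> (s -> (e -> s))) yields ((t -> e) -> ((e -> s) -> (t -> s))).
[[Kai knows] [some city]]: (((t -> e) -> ((e -> s) -> (t -> s))) -> (s -> e)) applied to ((t -> e) -> ((e -> s) -> (t -> s))) yields (s -> e).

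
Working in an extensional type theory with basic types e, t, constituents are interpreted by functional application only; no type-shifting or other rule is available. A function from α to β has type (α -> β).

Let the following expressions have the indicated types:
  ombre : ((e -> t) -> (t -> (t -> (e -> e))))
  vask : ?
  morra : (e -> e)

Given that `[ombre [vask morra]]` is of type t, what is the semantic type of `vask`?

At [ombre [vask morra]] (required: t): ombre is ((e -> t) -> (t -> (t -> (e -> e)))), which is not a function with range t; hence [vask morra] is the functor — type (((e -> t) -> (t -> (t -> (e -> e)))) -> t).
At [vask morra] (required: (((e -> t) -> (t -> (t -> (e -> e)))) -> t)): morra is (e -> e), which is not a function with range (((e -> t) -> (t -> (t -> (e -> e)))) -> t); hence vask is the functor — type ((e -> e) -> (((e -> t) -> (t -> (t -> (e -> e)))) -> t)).

((e -> e) -> (((e -> t) -> (t -> (t -> (e -> e)))) -> t))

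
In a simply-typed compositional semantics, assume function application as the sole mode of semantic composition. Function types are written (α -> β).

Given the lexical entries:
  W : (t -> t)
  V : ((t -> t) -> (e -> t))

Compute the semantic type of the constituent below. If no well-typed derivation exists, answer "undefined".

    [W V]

At [W V], V : ((t -> t) -> (e -> t)) takes W : (t -> t), giving (e -> t).

(e -> t)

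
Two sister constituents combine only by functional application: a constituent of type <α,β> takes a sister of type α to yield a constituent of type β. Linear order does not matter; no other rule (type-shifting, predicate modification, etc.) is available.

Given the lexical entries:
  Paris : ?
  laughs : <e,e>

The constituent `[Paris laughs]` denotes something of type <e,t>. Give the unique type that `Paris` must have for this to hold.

<<e,e>,<e,t>>

[Paris laughs] must have type <e,t>. The sister laughs has type <e,e>; that is not a function onto <e,t>, so Paris must be the functor, of type <<e,e>,<e,t>>.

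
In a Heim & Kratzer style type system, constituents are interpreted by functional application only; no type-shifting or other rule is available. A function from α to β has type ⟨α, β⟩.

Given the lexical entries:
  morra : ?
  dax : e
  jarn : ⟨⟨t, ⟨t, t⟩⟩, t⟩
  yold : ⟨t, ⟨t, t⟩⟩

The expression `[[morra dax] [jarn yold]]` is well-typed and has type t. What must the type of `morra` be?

For [[morra dax] [jarn yold]] to have type t with [jarn yold] of type t, [morra dax] must be the function: [morra dax] : ⟨t, t⟩.
For [morra dax] to have type ⟨t, t⟩ with dax of type e, morra must be the function: morra : ⟨e, ⟨t, t⟩⟩.

⟨e, ⟨t, t⟩⟩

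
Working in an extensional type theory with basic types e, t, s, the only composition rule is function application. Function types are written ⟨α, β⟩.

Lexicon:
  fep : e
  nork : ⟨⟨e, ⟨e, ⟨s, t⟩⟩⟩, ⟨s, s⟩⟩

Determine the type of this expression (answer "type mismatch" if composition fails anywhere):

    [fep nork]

[fep nork]: e and ⟨⟨e, ⟨e, ⟨s, t⟩⟩⟩, ⟨s, s⟩⟩ cannot combine by function application — type clash.

type mismatch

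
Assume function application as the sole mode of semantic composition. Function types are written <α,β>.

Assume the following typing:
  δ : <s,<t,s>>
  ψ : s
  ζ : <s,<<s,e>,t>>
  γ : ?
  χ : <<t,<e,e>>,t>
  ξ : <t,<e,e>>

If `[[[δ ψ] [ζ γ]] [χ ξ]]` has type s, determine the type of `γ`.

<<s,<<s,e>,t>>,<<t,s>,<t,s>>>

[[[δ ψ] [ζ γ]] [χ ξ]] is required to be s. [χ ξ] : t cannot yield s as functor, so [[δ ψ] [ζ γ]] : <t,s>.
[[δ ψ] [ζ γ]] is required to be <t,s>. [δ ψ] : <t,s> cannot yield <t,s> as functor, so [ζ γ] : <<t,s>,<t,s>>.
[ζ γ] is required to be <<t,s>,<t,s>>. ζ : <s,<<s,e>,t>> cannot yield <<t,s>,<t,s>> as functor, so γ : <<s,<<s,e>,t>>,<<t,s>,<t,s>>>.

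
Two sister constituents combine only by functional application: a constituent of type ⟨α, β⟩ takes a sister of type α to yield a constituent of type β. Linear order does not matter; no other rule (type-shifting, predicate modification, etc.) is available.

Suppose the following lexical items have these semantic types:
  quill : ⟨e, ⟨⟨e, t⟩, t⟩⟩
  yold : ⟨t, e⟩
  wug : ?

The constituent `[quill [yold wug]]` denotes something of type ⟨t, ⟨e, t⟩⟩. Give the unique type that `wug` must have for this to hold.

⟨⟨t, e⟩, ⟨⟨e, ⟨⟨e, t⟩, t⟩⟩, ⟨t, ⟨e, t⟩⟩⟩⟩

[quill [yold wug]] is required to be ⟨t, ⟨e, t⟩⟩. quill : ⟨e, ⟨⟨e, t⟩, t⟩⟩ cannot yield ⟨t, ⟨e, t⟩⟩ as functor, so [yold wug] : ⟨⟨e, ⟨⟨e, t⟩, t⟩⟩, ⟨t, ⟨e, t⟩⟩⟩.
[yold wug] is required to be ⟨⟨e, ⟨⟨e, t⟩, t⟩⟩, ⟨t, ⟨e, t⟩⟩⟩. yold : ⟨t, e⟩ cannot yield ⟨⟨e, ⟨⟨e, t⟩, t⟩⟩, ⟨t, ⟨e, t⟩⟩⟩ as functor, so wug : ⟨⟨t, e⟩, ⟨⟨e, ⟨⟨e, t⟩, t⟩⟩, ⟨t, ⟨e, t⟩⟩⟩⟩.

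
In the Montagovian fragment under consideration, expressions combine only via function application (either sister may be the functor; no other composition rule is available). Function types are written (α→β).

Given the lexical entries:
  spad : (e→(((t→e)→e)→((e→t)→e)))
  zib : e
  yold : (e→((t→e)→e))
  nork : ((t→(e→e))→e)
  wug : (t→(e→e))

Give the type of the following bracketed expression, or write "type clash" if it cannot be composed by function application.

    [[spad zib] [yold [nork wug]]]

[spad zib]: spad is (e→(((t→e)→e)→((e→t)→e))), zib is e; result (((t→e)→e)→((e→t)→e)).
[nork wug]: nork is ((t→(e→e))→e), wug is (t→(e→e)); result e.
[yold [nork wug]]: yold is (e→((t→e)→e)), [nork wug] is e; result ((t→e)→e).
[[spad zib] [yold [nork wug]]]: [spad zib] is (((t→e)→e)→((e→t)→e)), [yold [nork wug]] is ((t→e)→e); result ((e→t)→e).

((e→t)→e)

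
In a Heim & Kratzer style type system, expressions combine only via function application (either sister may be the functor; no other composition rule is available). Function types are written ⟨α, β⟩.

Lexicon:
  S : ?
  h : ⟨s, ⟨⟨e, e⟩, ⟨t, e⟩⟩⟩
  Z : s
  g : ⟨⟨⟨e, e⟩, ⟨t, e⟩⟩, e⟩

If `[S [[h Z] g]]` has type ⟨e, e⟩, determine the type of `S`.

⟨e, ⟨e, e⟩⟩

For [S [[h Z] g]] to have type ⟨e, e⟩ with [[h Z] g] of type e, S must be the function: S : ⟨e, ⟨e, e⟩⟩.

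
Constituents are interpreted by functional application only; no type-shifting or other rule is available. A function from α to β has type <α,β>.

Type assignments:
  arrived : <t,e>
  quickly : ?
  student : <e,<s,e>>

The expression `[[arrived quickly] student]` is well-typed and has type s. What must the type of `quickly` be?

For [[arrived quickly] student] to have type s with student of type <e,<s,e>>, [arrived quickly] must be the function: [arrived quickly] : <<e,<s,e>>,s>.
For [arrived quickly] to have type <<e,<s,e>>,s> with arrived of type <t,e>, quickly must be the function: quickly : <<t,e>,<<e,<s,e>>,s>>.

<<t,e>,<<e,<s,e>>,s>>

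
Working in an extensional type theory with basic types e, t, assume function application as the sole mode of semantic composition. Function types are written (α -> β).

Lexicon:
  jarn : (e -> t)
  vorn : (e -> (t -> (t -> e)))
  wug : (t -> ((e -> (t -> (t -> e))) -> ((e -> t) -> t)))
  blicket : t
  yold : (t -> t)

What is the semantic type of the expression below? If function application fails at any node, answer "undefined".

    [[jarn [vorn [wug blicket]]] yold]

[wug blicket]: functor wug : (t -> ((e -> (t -> (t -> e))) -> ((e -> t) -> t))), argument blicket : t; result ((e -> (t -> (t -> e))) -> ((e -> t) -> t)).
[vorn [wug blicket]]: functor [wug blicket] : ((e -> (t -> (t -> e))) -> ((e -> t) -> t)), argument vorn : (e -> (t -> (t -> e))); result ((e -> t) -> t).
[jarn [vorn [wug blicket]]]: functor [vorn [wug blicket]] : ((e -> t) -> t), argument jarn : (e -> t); result t.
[[jarn [vorn [wug blicket]]] yold]: functor yold : (t -> t), argument [jarn [vorn [wug blicket]]] : t; result t.

t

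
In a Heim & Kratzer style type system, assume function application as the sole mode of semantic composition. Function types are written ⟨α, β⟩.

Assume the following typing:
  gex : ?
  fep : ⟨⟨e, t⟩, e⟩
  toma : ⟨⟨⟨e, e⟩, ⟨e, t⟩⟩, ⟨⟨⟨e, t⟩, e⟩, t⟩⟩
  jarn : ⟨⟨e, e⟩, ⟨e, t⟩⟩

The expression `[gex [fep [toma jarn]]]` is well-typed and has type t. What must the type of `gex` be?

At [gex [fep [toma jarn]]] (required: t): [fep [toma jarn]] is t, which is not a function with range t; hence gex is the functor — type ⟨t, t⟩.

⟨t, t⟩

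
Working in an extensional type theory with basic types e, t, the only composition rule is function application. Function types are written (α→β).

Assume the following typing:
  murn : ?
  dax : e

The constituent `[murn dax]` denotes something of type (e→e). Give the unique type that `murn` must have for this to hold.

At [murn dax] (required: (e→e)): dax is e, which is not a function with range (e→e); hence murn is the functor — type (e→(e→e)).

(e→(e→e))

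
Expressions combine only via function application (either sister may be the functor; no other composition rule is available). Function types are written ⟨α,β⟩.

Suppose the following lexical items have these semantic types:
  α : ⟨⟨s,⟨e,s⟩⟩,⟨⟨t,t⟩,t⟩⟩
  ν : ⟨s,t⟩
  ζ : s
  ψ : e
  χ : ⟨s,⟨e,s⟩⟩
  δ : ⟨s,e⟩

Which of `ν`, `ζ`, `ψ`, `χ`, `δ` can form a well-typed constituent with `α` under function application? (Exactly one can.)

χ

ν : ⟨s,t⟩ — does not combine with α.
ζ : s — does not combine with α.
ψ : e — does not combine with α.
χ — combines: α : ⟨⟨s,⟨e,s⟩⟩,⟨⟨t,t⟩,t⟩⟩ takes χ : ⟨s,⟨e,s⟩⟩ as argument, giving ⟨⟨t,t⟩,t⟩.
δ : ⟨s,e⟩ — does not combine with α.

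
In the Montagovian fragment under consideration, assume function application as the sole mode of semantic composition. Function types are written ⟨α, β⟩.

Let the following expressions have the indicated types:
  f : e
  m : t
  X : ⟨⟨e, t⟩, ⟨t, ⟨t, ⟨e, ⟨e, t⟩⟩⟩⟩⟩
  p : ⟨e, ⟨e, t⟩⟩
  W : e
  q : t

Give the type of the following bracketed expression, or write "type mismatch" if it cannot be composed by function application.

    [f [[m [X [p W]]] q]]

[p W]: ⟨e, ⟨e, t⟩⟩ applied to e yields ⟨e, t⟩.
[X [p W]]: ⟨⟨e, t⟩, ⟨t, ⟨t, ⟨e, ⟨e, t⟩⟩⟩⟩⟩ applied to ⟨e, t⟩ yields ⟨t, ⟨t, ⟨e, ⟨e, t⟩⟩⟩⟩.
[m [X [p W]]]: ⟨t, ⟨t, ⟨e, ⟨e, t⟩⟩⟩⟩ applied to t yields ⟨t, ⟨e, ⟨e, t⟩⟩⟩.
[[m [X [p W]]] q]: ⟨t, ⟨e, ⟨e, t⟩⟩⟩ applied to t yields ⟨e, ⟨e, t⟩⟩.
[f [[m [X [p W]]] q]]: ⟨e, ⟨e, t⟩⟩ applied to e yields ⟨e, t⟩.

⟨e, t⟩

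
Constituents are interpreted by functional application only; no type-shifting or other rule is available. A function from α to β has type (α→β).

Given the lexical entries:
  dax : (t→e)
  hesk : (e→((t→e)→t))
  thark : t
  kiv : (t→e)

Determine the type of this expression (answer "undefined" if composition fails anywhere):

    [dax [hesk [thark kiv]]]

t

[thark kiv] — kiv of type (t→e) combines with thark of type t: type e.
[hesk [thark kiv]] — hesk of type (e→((t→e)→t)) combines with [thark kiv] of type e: type ((t→e)→t).
[dax [hesk [thark kiv]]] — [hesk [thark kiv]] of type ((t→e)→t) combines with dax of type (t→e): type t.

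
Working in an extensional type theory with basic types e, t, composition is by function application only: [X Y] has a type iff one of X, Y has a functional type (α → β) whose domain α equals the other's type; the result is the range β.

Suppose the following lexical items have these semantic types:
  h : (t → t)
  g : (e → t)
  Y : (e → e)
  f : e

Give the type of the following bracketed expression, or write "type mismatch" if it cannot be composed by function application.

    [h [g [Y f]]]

At [Y f], Y : (e → e) takes f : e, giving e.
At [g [Y f]], g : (e → t) takes [Y f] : e, giving t.
At [h [g [Y f]]], h : (t → t) takes [g [Y f]] : t, giving t.

t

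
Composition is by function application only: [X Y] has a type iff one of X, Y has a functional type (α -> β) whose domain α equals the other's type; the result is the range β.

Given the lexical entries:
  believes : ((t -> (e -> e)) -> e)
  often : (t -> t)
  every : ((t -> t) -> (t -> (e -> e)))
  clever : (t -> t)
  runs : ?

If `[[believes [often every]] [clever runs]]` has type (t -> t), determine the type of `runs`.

At [[believes [often every]] [clever runs]] (required: (t -> t)): [believes [often every]] is e, which is not a function with range (t -> t); hence [clever runs] is the functor — type (e -> (t -> t)).
At [clever runs] (required: (e -> (t -> t))): clever is (t -> t), which is not a function with range (e -> (t -> t)); hence runs is the functor — type ((t -> t) -> (e -> (t -> t))).

((t -> t) -> (e -> (t -> t)))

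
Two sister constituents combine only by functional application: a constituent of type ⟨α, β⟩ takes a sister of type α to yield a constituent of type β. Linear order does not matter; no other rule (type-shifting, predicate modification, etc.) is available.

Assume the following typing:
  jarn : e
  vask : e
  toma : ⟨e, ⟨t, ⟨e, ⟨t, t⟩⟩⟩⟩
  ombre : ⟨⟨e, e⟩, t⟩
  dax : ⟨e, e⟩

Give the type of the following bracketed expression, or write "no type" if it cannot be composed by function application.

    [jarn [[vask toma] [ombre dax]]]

At [vask toma], toma : ⟨e, ⟨t, ⟨e, ⟨t, t⟩⟩⟩⟩ takes vask : e, giving ⟨t, ⟨e, ⟨t, t⟩⟩⟩.
At [ombre dax], ombre : ⟨⟨e, e⟩, t⟩ takes dax : ⟨e, e⟩, giving t.
At [[vask toma] [ombre dax]], [vask toma] : ⟨t, ⟨e, ⟨t, t⟩⟩⟩ takes [ombre dax] : t, giving ⟨e, ⟨t, t⟩⟩.
At [jarn [[vask toma] [ombre dax]]], [[vask toma] [ombre dax]] : ⟨e, ⟨t, t⟩⟩ takes jarn : e, giving ⟨t, t⟩.

⟨t, t⟩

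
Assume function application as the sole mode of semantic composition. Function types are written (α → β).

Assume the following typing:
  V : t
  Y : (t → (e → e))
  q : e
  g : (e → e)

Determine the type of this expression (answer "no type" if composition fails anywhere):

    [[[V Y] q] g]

e

[V Y]: (t → (e → e)) applied to t yields (e → e).
[[V Y] q]: (e → e) applied to e yields e.
[[[V Y] q] g]: (e → e) applied to e yields e.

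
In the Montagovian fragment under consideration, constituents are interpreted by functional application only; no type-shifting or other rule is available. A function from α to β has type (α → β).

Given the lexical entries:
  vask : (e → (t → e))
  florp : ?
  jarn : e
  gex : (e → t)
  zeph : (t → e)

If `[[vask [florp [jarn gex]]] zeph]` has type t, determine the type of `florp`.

(t → ((e → (t → e)) → ((t → e) → t)))

[[vask [florp [jarn gex]]] zeph] must have type t. The sister zeph has type (t → e); that is not a function onto t, so [vask [florp [jarn gex]]] must be the functor, of type ((t → e) → t).
[vask [florp [jarn gex]]] must have type ((t → e) → t). The sister vask has type (e → (t → e)); that is not a function onto ((t → e) → t), so [florp [jarn gex]] must be the functor, of type ((e → (t → e)) → ((t → e) → t)).
[florp [jarn gex]] must have type ((e → (t → e)) → ((t → e) → t)). The sister [jarn gex] has type t; that is not a function onto ((e → (t → e)) → ((t → e) → t)), so florp must be the functor, of type (t → ((e → (t → e)) → ((t → e) → t))).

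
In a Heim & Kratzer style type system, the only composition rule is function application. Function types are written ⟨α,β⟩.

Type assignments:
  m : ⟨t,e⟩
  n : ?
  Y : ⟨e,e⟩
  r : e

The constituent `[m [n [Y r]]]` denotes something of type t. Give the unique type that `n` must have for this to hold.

⟨e,⟨⟨t,e⟩,t⟩⟩

At [m [n [Y r]]] (required: t): m is ⟨t,e⟩, which is not a function with range t; hence [n [Y r]] is the functor — type ⟨⟨t,e⟩,t⟩.
At [n [Y r]] (required: ⟨⟨t,e⟩,t⟩): [Y r] is e, which is not a function with range ⟨⟨t,e⟩,t⟩; hence n is the functor — type ⟨e,⟨⟨t,e⟩,t⟩⟩.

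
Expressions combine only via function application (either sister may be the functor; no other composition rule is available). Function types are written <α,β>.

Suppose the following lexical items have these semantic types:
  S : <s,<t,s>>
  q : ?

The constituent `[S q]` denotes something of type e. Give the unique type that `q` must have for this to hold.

<<s,<t,s>>,e>

[S q] must have type e. The sister S has type <s,<t,s>>; that is not a function onto e, so q must be the functor, of type <<s,<t,s>>,e>.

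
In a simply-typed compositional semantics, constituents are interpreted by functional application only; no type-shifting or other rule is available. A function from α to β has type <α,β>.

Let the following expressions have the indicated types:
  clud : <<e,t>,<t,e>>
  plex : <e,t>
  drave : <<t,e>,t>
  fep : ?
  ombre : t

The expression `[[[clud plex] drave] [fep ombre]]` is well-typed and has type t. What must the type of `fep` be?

<t,<t,t>>

[[[clud plex] drave] [fep ombre]] is required to be t. [[clud plex] drave] : t cannot yield t as functor, so [fep ombre] : <t,t>.
[fep ombre] is required to be <t,t>. ombre : t cannot yield <t,t> as functor, so fep : <t,<t,t>>.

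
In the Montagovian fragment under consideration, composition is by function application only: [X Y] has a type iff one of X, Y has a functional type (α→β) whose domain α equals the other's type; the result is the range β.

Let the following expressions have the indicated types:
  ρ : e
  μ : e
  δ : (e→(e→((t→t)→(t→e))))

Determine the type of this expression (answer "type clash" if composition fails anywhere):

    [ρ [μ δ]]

((t→t)→(t→e))

[μ δ]: (e→(e→((t→t)→(t→e)))) applied to e yields (e→((t→t)→(t→e))).
[ρ [μ δ]]: (e→((t→t)→(t→e))) applied to e yields ((t→t)→(t→e)).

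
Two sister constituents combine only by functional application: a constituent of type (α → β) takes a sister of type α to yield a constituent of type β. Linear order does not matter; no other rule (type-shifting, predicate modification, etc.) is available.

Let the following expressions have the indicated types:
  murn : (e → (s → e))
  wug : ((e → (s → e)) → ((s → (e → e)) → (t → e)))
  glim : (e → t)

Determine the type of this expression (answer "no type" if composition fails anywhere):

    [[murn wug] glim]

no type

[murn wug]: wug is ((e → (s → e)) → ((s → (e → e)) → (t → e))), murn is (e → (s → e)); result ((s → (e → e)) → (t → e)).
[[murn wug] glim]: ((s → (e → e)) → (t → e)) and (e → t) cannot combine by function application — type clash.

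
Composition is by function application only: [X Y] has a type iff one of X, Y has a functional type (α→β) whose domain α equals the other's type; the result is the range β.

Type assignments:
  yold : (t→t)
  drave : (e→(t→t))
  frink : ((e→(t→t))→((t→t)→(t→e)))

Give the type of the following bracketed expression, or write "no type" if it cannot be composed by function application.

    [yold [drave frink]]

[drave frink] — frink of type ((e→(t→t))→((t→t)→(t→e))) combines with drave of type (e→(t→t)): type ((t→t)→(t→e)).
[yold [drave frink]] — [drave frink] of type ((t→t)→(t→e)) combines with yold of type (t→t): type (t→e).

(t→e)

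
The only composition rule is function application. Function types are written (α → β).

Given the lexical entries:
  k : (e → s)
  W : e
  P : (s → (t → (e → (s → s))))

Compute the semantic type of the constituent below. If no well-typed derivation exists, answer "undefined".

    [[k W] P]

(t → (e → (s → s)))

[k W]: (e → s) applied to e yields s.
[[k W] P]: (s → (t → (e → (s → s)))) applied to s yields (t → (e → (s → s))).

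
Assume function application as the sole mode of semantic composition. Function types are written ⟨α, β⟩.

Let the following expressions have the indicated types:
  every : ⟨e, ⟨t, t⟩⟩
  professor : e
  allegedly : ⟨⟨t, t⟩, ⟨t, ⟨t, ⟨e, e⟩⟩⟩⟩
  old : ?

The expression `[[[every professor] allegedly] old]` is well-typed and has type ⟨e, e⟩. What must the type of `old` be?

At [[[every professor] allegedly] old] (required: ⟨e, e⟩): [[every professor] allegedly] is ⟨t, ⟨t, ⟨e, e⟩⟩⟩, which is not a function with range ⟨e, e⟩; hence old is the functor — type ⟨⟨t, ⟨t, ⟨e, e⟩⟩⟩, ⟨e, e⟩⟩.

⟨⟨t, ⟨t, ⟨e, e⟩⟩⟩, ⟨e, e⟩⟩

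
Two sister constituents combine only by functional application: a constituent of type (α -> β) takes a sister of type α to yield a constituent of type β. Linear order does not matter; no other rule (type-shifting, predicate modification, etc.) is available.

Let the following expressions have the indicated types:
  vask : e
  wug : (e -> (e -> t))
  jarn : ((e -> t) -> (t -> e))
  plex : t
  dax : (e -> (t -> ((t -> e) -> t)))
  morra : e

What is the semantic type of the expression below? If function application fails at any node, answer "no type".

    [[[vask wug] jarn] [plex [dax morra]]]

t

At [vask wug], wug : (e -> (e -> t)) takes vask : e, giving (e -> t).
At [[vask wug] jarn], jarn : ((e -> t) -> (t -> e)) takes [vask wug] : (e -> t), giving (t -> e).
At [dax morra], dax : (e -> (t -> ((t -> e) -> t))) takes morra : e, giving (t -> ((t -> e) -> t)).
At [plex [dax morra]], [dax morra] : (t -> ((t -> e) -> t)) takes plex : t, giving ((t -> e) -> t).
At [[[vask wug] jarn] [plex [dax morra]]], [plex [dax morra]] : ((t -> e) -> t) takes [[vask wug] jarn] : (t -> e), giving t.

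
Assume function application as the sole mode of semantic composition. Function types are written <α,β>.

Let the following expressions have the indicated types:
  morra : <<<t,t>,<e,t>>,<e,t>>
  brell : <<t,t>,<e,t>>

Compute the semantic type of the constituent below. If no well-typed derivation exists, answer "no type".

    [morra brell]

[morra brell]: <<<t,t>,<e,t>>,<e,t>> applied to <<t,t>,<e,t>> yields <e,t>.

<e,t>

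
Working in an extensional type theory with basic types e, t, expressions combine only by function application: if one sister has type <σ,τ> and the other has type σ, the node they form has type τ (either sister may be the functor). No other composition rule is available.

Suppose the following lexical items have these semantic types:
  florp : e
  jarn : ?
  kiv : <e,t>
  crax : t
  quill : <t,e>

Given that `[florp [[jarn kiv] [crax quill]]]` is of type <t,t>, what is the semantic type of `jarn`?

[florp [[jarn kiv] [crax quill]]] is required to be <t,t>. florp : e cannot yield <t,t> as functor, so [[jarn kiv] [crax quill]] : <e,<t,t>>.
[[jarn kiv] [crax quill]] is required to be <e,<t,t>>. [crax quill] : e cannot yield <e,<t,t>> as functor, so [jarn kiv] : <e,<e,<t,t>>>.
[jarn kiv] is required to be <e,<e,<t,t>>>. kiv : <e,t> cannot yield <e,<e,<t,t>>> as functor, so jarn : <<e,t>,<e,<e,<t,t>>>>.

<<e,t>,<e,<e,<t,t>>>>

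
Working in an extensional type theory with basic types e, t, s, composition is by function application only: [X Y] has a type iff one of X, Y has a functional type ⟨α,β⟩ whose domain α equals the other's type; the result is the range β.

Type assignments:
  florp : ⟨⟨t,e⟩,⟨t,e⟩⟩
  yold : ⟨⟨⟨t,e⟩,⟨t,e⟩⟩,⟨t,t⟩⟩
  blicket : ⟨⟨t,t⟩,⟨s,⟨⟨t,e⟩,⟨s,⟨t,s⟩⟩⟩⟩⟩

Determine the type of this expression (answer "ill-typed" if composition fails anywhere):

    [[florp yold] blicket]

⟨s,⟨⟨t,e⟩,⟨s,⟨t,s⟩⟩⟩⟩

[florp yold]: yold is ⟨⟨⟨t,e⟩,⟨t,e⟩⟩,⟨t,t⟩⟩, florp is ⟨⟨t,e⟩,⟨t,e⟩⟩; result ⟨t,t⟩.
[[florp yold] blicket]: blicket is ⟨⟨t,t⟩,⟨s,⟨⟨t,e⟩,⟨s,⟨t,s⟩⟩⟩⟩⟩, [florp yold] is ⟨t,t⟩; result ⟨s,⟨⟨t,e⟩,⟨s,⟨t,s⟩⟩⟩⟩.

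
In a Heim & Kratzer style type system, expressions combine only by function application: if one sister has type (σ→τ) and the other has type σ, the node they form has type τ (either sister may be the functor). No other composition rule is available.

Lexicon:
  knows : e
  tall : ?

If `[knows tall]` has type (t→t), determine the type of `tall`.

For [knows tall] to have type (t→t) with knows of type e, tall must be the function: tall : (e→(t→t)).

(e→(t→t))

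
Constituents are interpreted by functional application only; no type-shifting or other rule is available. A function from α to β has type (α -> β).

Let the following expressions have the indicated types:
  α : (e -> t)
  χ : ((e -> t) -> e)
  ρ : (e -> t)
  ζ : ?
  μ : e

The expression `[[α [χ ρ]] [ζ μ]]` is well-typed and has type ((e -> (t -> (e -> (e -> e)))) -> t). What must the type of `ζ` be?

For [[α [χ ρ]] [ζ μ]] to have type ((e -> (t -> (e -> (e -> e)))) -> t) with [α [χ ρ]] of type t, [ζ μ] must be the function: [ζ μ] : (t -> ((e -> (t -> (e -> (e -> e)))) -> t)).
For [ζ μ] to have type (t -> ((e -> (t -> (e -> (e -> e)))) -> t)) with μ of type e, ζ must be the function: ζ : (e -> (t -> ((e -> (t -> (e -> (e -> e)))) -> t))).

(e -> (t -> ((e -> (t -> (e -> (e -> e)))) -> t)))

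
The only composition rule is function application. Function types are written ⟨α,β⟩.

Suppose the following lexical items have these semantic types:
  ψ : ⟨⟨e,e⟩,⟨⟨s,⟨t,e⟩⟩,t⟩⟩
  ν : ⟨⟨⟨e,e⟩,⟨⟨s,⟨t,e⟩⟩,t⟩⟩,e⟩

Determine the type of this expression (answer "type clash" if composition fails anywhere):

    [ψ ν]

e

[ψ ν]: ⟨⟨⟨e,e⟩,⟨⟨s,⟨t,e⟩⟩,t⟩⟩,e⟩ applied to ⟨⟨e,e⟩,⟨⟨s,⟨t,e⟩⟩,t⟩⟩ yields e.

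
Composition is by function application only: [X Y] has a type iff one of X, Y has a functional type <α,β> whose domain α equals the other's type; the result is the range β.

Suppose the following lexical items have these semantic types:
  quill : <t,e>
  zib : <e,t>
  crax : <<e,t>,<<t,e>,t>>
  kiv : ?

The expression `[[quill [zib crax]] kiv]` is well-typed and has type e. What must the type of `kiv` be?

For [[quill [zib crax]] kiv] to have type e with [quill [zib crax]] of type t, kiv must be the function: kiv : <t,e>.

<t,e>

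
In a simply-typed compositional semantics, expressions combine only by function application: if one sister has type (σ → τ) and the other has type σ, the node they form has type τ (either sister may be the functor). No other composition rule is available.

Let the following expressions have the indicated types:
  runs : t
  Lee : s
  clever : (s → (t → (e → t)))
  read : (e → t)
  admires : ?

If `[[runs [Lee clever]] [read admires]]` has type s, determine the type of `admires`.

[[runs [Lee clever]] [read admires]] must have type s. The sister [runs [Lee clever]] has type (e → t); that is not a function onto s, so [read admires] must be the functor, of type ((e → t) → s).
[read admires] must have type ((e → t) → s). The sister read has type (e → t); that is not a function onto ((e → t) → s), so admires must be the functor, of type ((e → t) → ((e → t) → s)).

((e → t) → ((e → t) → s))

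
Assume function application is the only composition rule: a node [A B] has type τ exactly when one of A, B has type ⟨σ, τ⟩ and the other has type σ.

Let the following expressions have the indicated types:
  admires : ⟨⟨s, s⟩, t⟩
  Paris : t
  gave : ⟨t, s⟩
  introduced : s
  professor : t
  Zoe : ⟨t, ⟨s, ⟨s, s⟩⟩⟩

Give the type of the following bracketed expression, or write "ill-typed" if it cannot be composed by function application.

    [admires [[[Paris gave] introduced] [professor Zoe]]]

ill-typed

[Paris gave]: gave is ⟨t, s⟩, Paris is t; result s.
At [[Paris gave] introduced]: neither s nor s can take the other as argument; the node is ill-typed.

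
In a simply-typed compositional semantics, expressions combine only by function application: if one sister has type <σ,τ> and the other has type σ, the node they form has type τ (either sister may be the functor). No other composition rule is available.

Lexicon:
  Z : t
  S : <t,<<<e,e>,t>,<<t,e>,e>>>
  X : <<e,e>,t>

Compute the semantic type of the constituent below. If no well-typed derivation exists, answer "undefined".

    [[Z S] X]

<<t,e>,e>

[Z S]: S is <t,<<<e,e>,t>,<<t,e>,e>>>, Z is t; result <<<e,e>,t>,<<t,e>,e>>.
[[Z S] X]: [Z S] is <<<e,e>,t>,<<t,e>,e>>, X is <<e,e>,t>; result <<t,e>,e>.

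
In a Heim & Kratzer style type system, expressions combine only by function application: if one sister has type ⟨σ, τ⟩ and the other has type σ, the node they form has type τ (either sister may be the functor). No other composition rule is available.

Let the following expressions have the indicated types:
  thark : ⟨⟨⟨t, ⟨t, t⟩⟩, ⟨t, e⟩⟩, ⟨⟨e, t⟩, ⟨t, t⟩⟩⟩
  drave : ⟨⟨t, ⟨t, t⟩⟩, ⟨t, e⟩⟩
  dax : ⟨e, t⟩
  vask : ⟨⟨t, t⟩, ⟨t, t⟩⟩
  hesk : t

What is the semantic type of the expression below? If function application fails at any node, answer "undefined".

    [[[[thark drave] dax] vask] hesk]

At [thark drave], thark : ⟨⟨⟨t, ⟨t, t⟩⟩, ⟨t, e⟩⟩, ⟨⟨e, t⟩, ⟨t, t⟩⟩⟩ takes drave : ⟨⟨t, ⟨t, t⟩⟩, ⟨t, e⟩⟩, giving ⟨⟨e, t⟩, ⟨t, t⟩⟩.
At [[thark drave] dax], [thark drave] : ⟨⟨e, t⟩, ⟨t, t⟩⟩ takes dax : ⟨e, t⟩, giving ⟨t, t⟩.
At [[[thark drave] dax] vask], vask : ⟨⟨t, t⟩, ⟨t, t⟩⟩ takes [[thark drave] dax] : ⟨t, t⟩, giving ⟨t, t⟩.
At [[[[thark drave] dax] vask] hesk], [[[thark drave] dax] vask] : ⟨t, t⟩ takes hesk : t, giving t.

t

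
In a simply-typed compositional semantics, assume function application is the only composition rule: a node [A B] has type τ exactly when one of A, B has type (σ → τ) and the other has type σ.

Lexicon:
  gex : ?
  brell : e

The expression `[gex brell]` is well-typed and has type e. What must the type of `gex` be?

(e → e)

[gex brell] must have type e. The sister brell has type e; that is not a function onto e, so gex must be the functor, of type (e → e).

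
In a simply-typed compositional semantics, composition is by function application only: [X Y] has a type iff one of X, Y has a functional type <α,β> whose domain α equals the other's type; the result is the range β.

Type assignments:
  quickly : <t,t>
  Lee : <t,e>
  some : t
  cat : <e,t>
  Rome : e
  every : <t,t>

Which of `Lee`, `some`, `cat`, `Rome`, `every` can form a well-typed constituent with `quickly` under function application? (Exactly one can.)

Lee : <t,e> — does not combine with quickly.
some — combines: quickly : <t,t> takes some : t as argument, giving t.
cat : <e,t> — does not combine with quickly.
Rome : e — does not combine with quickly.
every : <t,t> — does not combine with quickly.

some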